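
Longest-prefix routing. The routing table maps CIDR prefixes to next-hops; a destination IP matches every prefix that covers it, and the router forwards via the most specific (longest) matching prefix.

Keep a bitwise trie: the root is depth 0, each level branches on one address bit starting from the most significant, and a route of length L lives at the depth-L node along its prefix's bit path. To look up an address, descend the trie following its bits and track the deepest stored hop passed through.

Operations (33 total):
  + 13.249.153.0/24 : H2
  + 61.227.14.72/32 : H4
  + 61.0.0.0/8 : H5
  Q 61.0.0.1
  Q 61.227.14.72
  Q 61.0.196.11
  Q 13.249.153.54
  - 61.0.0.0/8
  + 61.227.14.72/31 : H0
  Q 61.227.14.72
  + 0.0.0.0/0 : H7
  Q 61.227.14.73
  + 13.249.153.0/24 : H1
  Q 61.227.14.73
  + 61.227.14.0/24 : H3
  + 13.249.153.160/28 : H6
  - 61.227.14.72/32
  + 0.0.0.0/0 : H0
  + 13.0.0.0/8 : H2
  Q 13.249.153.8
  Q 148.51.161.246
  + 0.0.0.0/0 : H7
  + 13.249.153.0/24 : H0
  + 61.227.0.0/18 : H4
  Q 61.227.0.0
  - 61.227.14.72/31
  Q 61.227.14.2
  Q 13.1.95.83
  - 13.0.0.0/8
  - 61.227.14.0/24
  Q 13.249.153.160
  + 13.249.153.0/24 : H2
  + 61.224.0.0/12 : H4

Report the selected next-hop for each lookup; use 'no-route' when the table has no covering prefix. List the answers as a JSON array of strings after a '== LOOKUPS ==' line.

Apply in order:
  add 13.249.153.0/24 -> H2 at depth 24
  add 61.227.14.72/32 -> H4 at depth 32
  add 61.0.0.0/8 -> H5 at depth 8
  ? 61.0.0.1  path d0:-→d1:-→d2:-→d3:-→d4:-→d5:-→d6:-→d7:-→d8:H5  best=H5
  ? 61.227.14.72  path d0:-→d1:-→d2:-→d3:-→d4:-→d5:-→d6:-→d7:-→d8:H5→d9:-→d10:-→d11:-→d12:-→d13:-→d14:-→d15:-→d16:-→d17:-→d18:-→d19:-→d20:-→d21:-→d22:-→d23:-→d24:-→d25:-→d26:-→d27:-→d28:-→d29:-→d30:-→d31:-→d32:H4  best=H4
  ? 61.0.196.11  path d0:-→d1:-→d2:-→d3:-→d4:-→d5:-→d6:-→d7:-→d8:H5  best=H5
  ? 13.249.153.54  path d0:-→d1:-→d2:-→d3:-→d4:-→d5:-→d6:-→d7:-→d8:-→d9:-→d10:-→d11:-→d12:-→d13:-→d14:-→d15:-→d16:-→d17:-→d18:-→d19:-→d20:-→d21:-→d22:-→d23:-→d24:H2  best=H2
  - 61.0.0.0/8 clear@8
  add 61.227.14.72/31 -> H0 at depth 31
  ? 61.227.14.72  path d0:-→d1:-→d2:-→d3:-→d4:-→d5:-→d6:-→d7:-→d8:-→d9:-→d10:-→d11:-→d12:-→d13:-→d14:-→d15:-→d16:-→d17:-→d18:-→d19:-→d20:-→d21:-→d22:-→d23:-→d24:-→d25:-→d26:-→d27:-→d28:-→d29:-→d30:-→d31:H0→d32:H4  best=H4
  add 0.0.0.0/0 -> H7 at depth 0
  ? 61.227.14.73  path d0:H7→d1:-→d2:-→d3:-→d4:-→d5:-→d6:-→d7:-→d8:-→d9:-→d10:-→d11:-→d12:-→d13:-→d14:-→d15:-→d16:-→d17:-→d18:-→d19:-→d20:-→d21:-→d22:-→d23:-→d24:-→d25:-→d26:-→d27:-→d28:-→d29:-→d30:-→d31:H0  best=H0
  add 13.249.153.0/24 -> H1 at depth 24
  ? 61.227.14.73  path d0:H7→d1:-→d2:-→d3:-→d4:-→d5:-→d6:-→d7:-→d8:-→d9:-→d10:-→d11:-→d12:-→d13:-→d14:-→d15:-→d16:-→d17:-→d18:-→d19:-→d20:-→d21:-→d22:-→d23:-→d24:-→d25:-→d26:-→d27:-→d28:-→d29:-→d30:-→d31:H0  best=H0
  add 61.227.14.0/24 -> H3 at depth 24
  add 13.249.153.160/28 -> H6 at depth 28
  - 61.227.14.72/32 clear@32
  add 0.0.0.0/0 -> H0 at depth 0
  add 13.0.0.0/8 -> H2 at depth 8
  ? 13.249.153.8  path d0:H0→d1:-→d2:-→d3:-→d4:-→d5:-→d6:-→d7:-→d8:H2→d9:-→d10:-→d11:-→d12:-→d13:-→d14:-→d15:-→d16:-→d17:-→d18:-→d19:-→d20:-→d21:-→d22:-→d23:-→d24:H1  best=H1
  ? 148.51.161.246  path d0:H0  best=H0
  add 0.0.0.0/0 -> H7 at depth 0
  add 13.249.153.0/24 -> H0 at depth 24
  add 61.227.0.0/18 -> H4 at depth 18
  ? 61.227.0.0  path d0:H7→d1:-→d2:-→d3:-→d4:-→d5:-→d6:-→d7:-→d8:-→d9:-→d10:-→d11:-→d12:-→d13:-→d14:-→d15:-→d16:-→d17:-→d18:H4→d19:-→d20:-  best=H4
  - 61.227.14.72/31 clear@31
  ? 61.227.14.2  path d0:H7→d1:-→d2:-→d3:-→d4:-→d5:-→d6:-→d7:-→d8:-→d9:-→d10:-→d11:-→d12:-→d13:-→d14:-→d15:-→d16:-→d17:-→d18:H4→d19:-→d20:-→d21:-→d22:-→d23:-→d24:H3→d25:-  best=H3
  ? 13.1.95.83  path d0:H7→d1:-→d2:-→d3:-→d4:-→d5:-→d6:-→d7:-→d8:H2  best=H2
  - 13.0.0.0/8 clear@8
  - 61.227.14.0/24 clear@24
  ? 13.249.153.160  path d0:H7→d1:-→d2:-→d3:-→d4:-→d5:-→d6:-→d7:-→d8:-→d9:-→d10:-→d11:-→d12:-→d13:-→d14:-→d15:-→d16:-→d17:-→d18:-→d19:-→d20:-→d21:-→d22:-→d23:-→d24:H0→d25:-→d26:-→d27:-→d28:H6  best=H6
  add 13.249.153.0/24 -> H2 at depth 24
  add 61.224.0.0/12 -> H4 at depth 12

== LOOKUPS ==
["H5","H4","H5","H2","H4","H0","H0","H1","H0","H4","H3","H2","H6"]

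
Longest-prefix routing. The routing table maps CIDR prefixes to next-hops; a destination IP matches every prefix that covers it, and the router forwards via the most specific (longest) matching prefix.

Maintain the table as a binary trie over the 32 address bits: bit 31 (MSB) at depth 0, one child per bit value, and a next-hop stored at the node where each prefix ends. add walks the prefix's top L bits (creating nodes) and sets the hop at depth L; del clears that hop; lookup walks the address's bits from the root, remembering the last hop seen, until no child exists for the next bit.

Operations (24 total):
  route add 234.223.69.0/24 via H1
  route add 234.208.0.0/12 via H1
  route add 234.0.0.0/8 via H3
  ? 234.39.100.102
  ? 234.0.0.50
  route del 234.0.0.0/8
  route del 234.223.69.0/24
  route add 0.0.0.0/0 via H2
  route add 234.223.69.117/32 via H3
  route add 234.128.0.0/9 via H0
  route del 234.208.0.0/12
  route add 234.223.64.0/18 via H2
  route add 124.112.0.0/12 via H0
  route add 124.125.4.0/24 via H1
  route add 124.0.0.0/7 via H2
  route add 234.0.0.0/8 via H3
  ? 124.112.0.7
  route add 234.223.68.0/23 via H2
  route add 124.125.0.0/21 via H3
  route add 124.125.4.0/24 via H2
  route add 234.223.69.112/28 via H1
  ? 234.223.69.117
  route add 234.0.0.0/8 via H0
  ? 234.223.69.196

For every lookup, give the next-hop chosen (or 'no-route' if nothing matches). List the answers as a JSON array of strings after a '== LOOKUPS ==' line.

Apply in order:
  + 234.223.69.0/24 (H1) depth=24
  + 234.208.0.0/12 (H1) depth=12
  + 234.0.0.0/8 (H3) depth=8
  Q 234.39.100.102: descend 11101010 ; hops seen [H3] ; pick H3
  Q 234.0.0.50: descend 11101010 ; hops seen [H3] ; pick H3
  - 234.0.0.0/8 clear@8
  - 234.223.69.0/24 clear@24
  + 0.0.0.0/0 (H2) depth=0
  + 234.223.69.117/32 (H3) depth=32
  + 234.128.0.0/9 (H0) depth=9
  - 234.208.0.0/12 clear@12
  + 234.223.64.0/18 (H2) depth=18
  + 124.112.0.0/12 (H0) depth=12
  + 124.125.4.0/24 (H1) depth=24
  + 124.0.0.0/7 (H2) depth=7
  + 234.0.0.0/8 (H3) depth=8
  Q 124.112.0.7: descend 011111000111 ; hops seen [H2,H2,H0] ; pick H0
  + 234.223.68.0/23 (H2) depth=23
  + 124.125.0.0/21 (H3) depth=21
  + 124.125.4.0/24 (H2) depth=24
  + 234.223.69.112/28 (H1) depth=28
  Q 234.223.69.117: descend 11101010110111110100010101110101 ; hops seen [H2,H3,H0,H2,H2,H1,H3] ; pick H3
  + 234.0.0.0/8 (H0) depth=8
  Q 234.223.69.196: descend 111010101101111101000101 ; hops seen [H2,H0,H0,H2,H2] ; pick H2

== LOOKUPS ==
["H3","H3","H0","H3","H2"]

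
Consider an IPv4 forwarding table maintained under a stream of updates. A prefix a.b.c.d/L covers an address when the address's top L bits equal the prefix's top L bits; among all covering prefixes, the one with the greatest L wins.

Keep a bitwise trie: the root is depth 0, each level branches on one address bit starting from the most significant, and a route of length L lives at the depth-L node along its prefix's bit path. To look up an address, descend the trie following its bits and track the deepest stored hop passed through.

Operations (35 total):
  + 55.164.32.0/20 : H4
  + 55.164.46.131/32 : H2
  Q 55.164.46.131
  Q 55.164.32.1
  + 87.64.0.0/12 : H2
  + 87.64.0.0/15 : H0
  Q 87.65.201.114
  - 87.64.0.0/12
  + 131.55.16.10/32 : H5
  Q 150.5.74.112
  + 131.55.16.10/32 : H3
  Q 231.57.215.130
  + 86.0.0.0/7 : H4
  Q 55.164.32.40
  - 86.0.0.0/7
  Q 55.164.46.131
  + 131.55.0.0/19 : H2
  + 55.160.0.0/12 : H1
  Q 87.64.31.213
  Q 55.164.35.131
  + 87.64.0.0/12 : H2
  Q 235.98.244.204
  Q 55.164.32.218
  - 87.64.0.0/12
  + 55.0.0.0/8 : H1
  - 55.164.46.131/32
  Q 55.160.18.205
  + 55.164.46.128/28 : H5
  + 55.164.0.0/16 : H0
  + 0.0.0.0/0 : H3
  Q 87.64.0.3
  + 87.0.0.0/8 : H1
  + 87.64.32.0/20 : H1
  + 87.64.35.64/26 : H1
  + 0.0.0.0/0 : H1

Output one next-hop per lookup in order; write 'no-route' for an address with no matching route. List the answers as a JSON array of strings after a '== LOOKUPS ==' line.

Process each operation:
  + 55.164.32.0/20 (H4) depth=20
  + 55.164.46.131/32 (H2) depth=32
  lookup 55.164.46.131: bits 00110111101001000010111010000011 walk d0:-→d1:-→d2:-→d3:-→d4:-→d5:-→d6:-→d7:-→d8:-→d9:-→d10:-→d11:-→d12:-→d13:-→d14:-→d15:-→d16:-→d17:-→d18:-→d19:-→d20:H4→d21:-→d22:-→d23:-→d24:-→d25:-→d26:-→d27:-→d28:-→d29:-→d30:-→d31:-→d32:H2 -> H2
  lookup 55.164.32.1: bits 00110111101001000010 walk d0:-→d1:-→d2:-→d3:-→d4:-→d5:-→d6:-→d7:-→d8:-→d9:-→d10:-→d11:-→d12:-→d13:-→d14:-→d15:-→d16:-→d17:-→d18:-→d19:-→d20:H4 -> H4
  + 87.64.0.0/12 (H2) depth=12
  + 87.64.0.0/15 (H0) depth=15
  lookup 87.65.201.114: bits 010101110100000 walk d0:-→d1:-→d2:-→d3:-→d4:-→d5:-→d6:-→d7:-→d8:-→d9:-→d10:-→d11:-→d12:H2→d13:-→d14:-→d15:H0 -> H0
  - 87.64.0.0/12 clear@12
  + 131.55.16.10/32 (H5) depth=32
  lookup 150.5.74.112: bits 100 walk d0:-→d1:-→d2:-→d3:- -> no-route
  + 131.55.16.10/32 (H3) depth=32
  lookup 231.57.215.130: bits 1 walk d0:-→d1:- -> no-route
  + 86.0.0.0/7 (H4) depth=7
  lookup 55.164.32.40: bits 00110111101001000010 walk d0:-→d1:-→d2:-→d3:-→d4:-→d5:-→d6:-→d7:-→d8:-→d9:-→d10:-→d11:-→d12:-→d13:-→d14:-→d15:-→d16:-→d17:-→d18:-→d19:-→d20:H4 -> H4
  - 86.0.0.0/7 clear@7
  lookup 55.164.46.131: bits 00110111101001000010111010000011 walk d0:-→d1:-→d2:-→d3:-→d4:-→d5:-→d6:-→d7:-→d8:-→d9:-→d10:-→d11:-→d12:-→d13:-→d14:-→d15:-→d16:-→d17:-→d18:-→d19:-→d20:H4→d21:-→d22:-→d23:-→d24:-→d25:-→d26:-→d27:-→d28:-→d29:-→d30:-→d31:-→d32:H2 -> H2
  + 131.55.0.0/19 (H2) depth=19
  + 55.160.0.0/12 (H1) depth=12
  lookup 87.64.31.213: bits 010101110100000 walk d0:-→d1:-→d2:-→d3:-→d4:-→d5:-→d6:-→d7:-→d8:-→d9:-→d10:-→d11:-→d12:-→d13:-→d14:-→d15:H0 -> H0
  lookup 55.164.35.131: bits 00110111101001000010 walk d0:-→d1:-→d2:-→d3:-→d4:-→d5:-→d6:-→d7:-→d8:-→d9:-→d10:-→d11:-→d12:H1→d13:-→d14:-→d15:-→d16:-→d17:-→d18:-→d19:-→d20:H4 -> H4
  + 87.64.0.0/12 (H2) depth=12
  lookup 235.98.244.204: bits 1 walk d0:-→d1:- -> no-route
  lookup 55.164.32.218: bits 00110111101001000010 walk d0:-→d1:-→d2:-→d3:-→d4:-→d5:-→d6:-→d7:-→d8:-→d9:-→d10:-→d11:-→d12:H1→d13:-→d14:-→d15:-→d16:-→d17:-→d18:-→d19:-→d20:H4 -> H4
  - 87.64.0.0/12 clear@12
  + 55.0.0.0/8 (H1) depth=8
  - 55.164.46.131/32 clear@32
  lookup 55.160.18.205: bits 0011011110100 walk d0:-→d1:-→d2:-→d3:-→d4:-→d5:-→d6:-→d7:-→d8:H1→d9:-→d10:-→d11:-→d12:H1→d13:- -> H1
  + 55.164.46.128/28 (H5) depth=28
  + 55.164.0.0/16 (H0) depth=16
  + 0.0.0.0/0 (H3) depth=0
  lookup 87.64.0.3: bits 010101110100000 walk d0:H3→d1:-→d2:-→d3:-→d4:-→d5:-→d6:-→d7:-→d8:-→d9:-→d10:-→d11:-→d12:-→d13:-→d14:-→d15:H0 -> H0
  + 87.0.0.0/8 (H1) depth=8
  + 87.64.32.0/20 (H1) depth=20
  + 87.64.35.64/26 (H1) depth=26
  + 0.0.0.0/0 (H1) depth=0

== LOOKUPS ==
["H2","H4","H0","no-route","no-route","H4","H2","H0","H4","no-route","H4","H1","H0"]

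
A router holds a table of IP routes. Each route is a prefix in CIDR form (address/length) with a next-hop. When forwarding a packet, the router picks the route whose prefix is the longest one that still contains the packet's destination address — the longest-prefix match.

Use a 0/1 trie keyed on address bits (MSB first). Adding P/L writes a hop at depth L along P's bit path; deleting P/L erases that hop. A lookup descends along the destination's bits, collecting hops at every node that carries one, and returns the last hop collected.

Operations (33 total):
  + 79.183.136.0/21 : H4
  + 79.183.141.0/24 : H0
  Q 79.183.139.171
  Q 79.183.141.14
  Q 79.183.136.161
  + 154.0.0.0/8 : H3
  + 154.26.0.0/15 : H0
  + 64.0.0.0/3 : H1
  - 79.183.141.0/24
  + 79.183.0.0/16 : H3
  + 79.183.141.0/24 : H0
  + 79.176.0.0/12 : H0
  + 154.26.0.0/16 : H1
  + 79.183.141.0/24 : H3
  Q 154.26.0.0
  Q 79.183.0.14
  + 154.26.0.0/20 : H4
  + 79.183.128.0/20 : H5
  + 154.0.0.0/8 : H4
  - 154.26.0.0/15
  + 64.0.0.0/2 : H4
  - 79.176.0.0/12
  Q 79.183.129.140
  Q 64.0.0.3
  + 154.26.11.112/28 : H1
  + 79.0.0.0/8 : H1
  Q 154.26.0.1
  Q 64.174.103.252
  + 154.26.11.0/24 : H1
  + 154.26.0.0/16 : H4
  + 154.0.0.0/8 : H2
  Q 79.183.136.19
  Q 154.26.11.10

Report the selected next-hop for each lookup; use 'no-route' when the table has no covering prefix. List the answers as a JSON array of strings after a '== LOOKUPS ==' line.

Process each operation:
  add 79.183.136.0/21 -> H4 at depth 21
  add 79.183.141.0/24 -> H0 at depth 24
  Q 79.183.139.171: descend 010011111011011110001 ; hops seen [H4] ; pick H4
  Q 79.183.141.14: descend 010011111011011110001101 ; hops seen [H4,H0] ; pick H0
  Q 79.183.136.161: descend 010011111011011110001 ; hops seen [H4] ; pick H4
  add 154.0.0.0/8 -> H3 at depth 8
  add 154.26.0.0/15 -> H0 at depth 15
  add 64.0.0.0/3 -> H1 at depth 3
  - 79.183.141.0/24 clear@24
  add 79.183.0.0/16 -> H3 at depth 16
  add 79.183.141.0/24 -> H0 at depth 24
  add 79.176.0.0/12 -> H0 at depth 12
  add 154.26.0.0/16 -> H1 at depth 16
  add 79.183.141.0/24 -> H3 at depth 24
  Q 154.26.0.0: descend 1001101000011010 ; hops seen [H3,H0,H1] ; pick H1
  Q 79.183.0.14: descend 0100111110110111 ; hops seen [H1,H0,H3] ; pick H3
  add 154.26.0.0/20 -> H4 at depth 20
  add 79.183.128.0/20 -> H5 at depth 20
  add 154.0.0.0/8 -> H4 at depth 8
  - 154.26.0.0/15 clear@15
  add 64.0.0.0/2 -> H4 at depth 2
  - 79.176.0.0/12 clear@12
  Q 79.183.129.140: descend 01001111101101111000 ; hops seen [H4,H1,H3,H5] ; pick H5
  Q 64.0.0.3: descend 0100 ; hops seen [H4,H1] ; pick H1
  add 154.26.11.112/28 -> H1 at depth 28
  add 79.0.0.0/8 -> H1 at depth 8
  Q 154.26.0.1: descend 10011010000110100000 ; hops seen [H4,H1,H4] ; pick H4
  Q 64.174.103.252: descend 0100 ; hops seen [H4,H1] ; pick H1
  add 154.26.11.0/24 -> H1 at depth 24
  add 154.26.0.0/16 -> H4 at depth 16
  add 154.0.0.0/8 -> H2 at depth 8
  Q 79.183.136.19: descend 010011111011011110001 ; hops seen [H4,H1,H1,H3,H5,H4] ; pick H4
  Q 154.26.11.10: descend 1001101000011010000010110 ; hops seen [H2,H4,H4,H1] ; pick H1

== LOOKUPS ==
["H4","H0","H4","H1","H3","H5","H1","H4","H1","H4","H1"]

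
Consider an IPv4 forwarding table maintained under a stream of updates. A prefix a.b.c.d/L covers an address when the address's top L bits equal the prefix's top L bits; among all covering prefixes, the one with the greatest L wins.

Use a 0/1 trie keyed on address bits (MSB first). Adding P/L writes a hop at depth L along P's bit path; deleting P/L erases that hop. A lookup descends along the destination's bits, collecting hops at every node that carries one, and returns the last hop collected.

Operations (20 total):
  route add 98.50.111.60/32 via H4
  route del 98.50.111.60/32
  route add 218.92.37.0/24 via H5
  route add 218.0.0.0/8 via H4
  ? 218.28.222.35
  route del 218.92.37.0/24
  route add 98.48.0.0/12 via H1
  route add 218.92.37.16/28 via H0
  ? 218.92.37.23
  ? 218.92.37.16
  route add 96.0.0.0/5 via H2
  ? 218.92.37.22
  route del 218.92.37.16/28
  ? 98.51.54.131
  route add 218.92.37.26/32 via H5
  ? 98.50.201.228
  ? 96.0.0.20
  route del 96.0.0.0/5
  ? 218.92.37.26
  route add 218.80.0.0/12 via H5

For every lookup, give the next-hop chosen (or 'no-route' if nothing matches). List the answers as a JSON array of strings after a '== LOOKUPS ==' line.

Apply in order:
  add 98.50.111.60/32 -> H4 at depth 32
  - 98.50.111.60/32 clear@32
  add 218.92.37.0/24 -> H5 at depth 24
  add 218.0.0.0/8 -> H4 at depth 8
  lookup 218.28.222.35: bits 110110100 walk d0:-→d1:-→d2:-→d3:-→d4:-→d5:-→d6:-→d7:-→d8:H4→d9:- -> H4
  - 218.92.37.0/24 clear@24
  add 98.48.0.0/12 -> H1 at depth 12
  add 218.92.37.16/28 -> H0 at depth 28
  lookup 218.92.37.23: bits 1101101001011100001001010001 walk d0:-→d1:-→d2:-→d3:-→d4:-→d5:-→d6:-→d7:-→d8:H4→d9:-→d10:-→d11:-→d12:-→d13:-→d14:-→d15:-→d16:-→d17:-→d18:-→d19:-→d20:-→d21:-→d22:-→d23:-→d24:-→d25:-→d26:-→d27:-→d28:H0 -> H0
  lookup 218.92.37.16: bits 1101101001011100001001010001 walk d0:-→d1:-→d2:-→d3:-→d4:-→d5:-→d6:-→d7:-→d8:H4→d9:-→d10:-→d11:-→d12:-→d13:-→d14:-→d15:-→d16:-→d17:-→d18:-→d19:-→d20:-→d21:-→d22:-→d23:-→d24:-→d25:-→d26:-→d27:-→d28:H0 -> H0
  add 96.0.0.0/5 -> H2 at depth 5
  lookup 218.92.37.22: bits 1101101001011100001001010001 walk d0:-→d1:-→d2:-→d3:-→d4:-→d5:-→d6:-→d7:-→d8:H4→d9:-→d10:-→d11:-→d12:-→d13:-→d14:-→d15:-→d16:-→d17:-→d18:-→d19:-→d20:-→d21:-→d22:-→d23:-→d24:-→d25:-→d26:-→d27:-→d28:H0 -> H0
  - 218.92.37.16/28 clear@28
  lookup 98.51.54.131: bits 011000100011001 walk d0:-→d1:-→d2:-→d3:-→d4:-→d5:H2→d6:-→d7:-→d8:-→d9:-→d10:-→d11:-→d12:H1→d13:-→d14:-→d15:- -> H1
  add 218.92.37.26/32 -> H5 at depth 32
  lookup 98.50.201.228: bits 0110001000110010 walk d0:-→d1:-→d2:-→d3:-→d4:-→d5:H2→d6:-→d7:-→d8:-→d9:-→d10:-→d11:-→d12:H1→d13:-→d14:-→d15:-→d16:- -> H1
  lookup 96.0.0.20: bits 011000 walk d0:-→d1:-→d2:-→d3:-→d4:-→d5:H2→d6:- -> H2
  - 96.0.0.0/5 clear@5
  lookup 218.92.37.26: bits 11011010010111000010010100011010 walk d0:-→d1:-→d2:-→d3:-→d4:-→d5:-→d6:-→d7:-→d8:H4→d9:-→d10:-→d11:-→d12:-→d13:-→d14:-→d15:-→d16:-→d17:-→d18:-→d19:-→d20:-→d21:-→d22:-→d23:-→d24:-→d25:-→d26:-→d27:-→d28:-→d29:-→d30:-→d31:-→d32:H5 -> H5
  add 218.80.0.0/12 -> H5 at depth 12

== LOOKUPS ==
["H4","H0","H0","H0","H1","H1","H2","H5"]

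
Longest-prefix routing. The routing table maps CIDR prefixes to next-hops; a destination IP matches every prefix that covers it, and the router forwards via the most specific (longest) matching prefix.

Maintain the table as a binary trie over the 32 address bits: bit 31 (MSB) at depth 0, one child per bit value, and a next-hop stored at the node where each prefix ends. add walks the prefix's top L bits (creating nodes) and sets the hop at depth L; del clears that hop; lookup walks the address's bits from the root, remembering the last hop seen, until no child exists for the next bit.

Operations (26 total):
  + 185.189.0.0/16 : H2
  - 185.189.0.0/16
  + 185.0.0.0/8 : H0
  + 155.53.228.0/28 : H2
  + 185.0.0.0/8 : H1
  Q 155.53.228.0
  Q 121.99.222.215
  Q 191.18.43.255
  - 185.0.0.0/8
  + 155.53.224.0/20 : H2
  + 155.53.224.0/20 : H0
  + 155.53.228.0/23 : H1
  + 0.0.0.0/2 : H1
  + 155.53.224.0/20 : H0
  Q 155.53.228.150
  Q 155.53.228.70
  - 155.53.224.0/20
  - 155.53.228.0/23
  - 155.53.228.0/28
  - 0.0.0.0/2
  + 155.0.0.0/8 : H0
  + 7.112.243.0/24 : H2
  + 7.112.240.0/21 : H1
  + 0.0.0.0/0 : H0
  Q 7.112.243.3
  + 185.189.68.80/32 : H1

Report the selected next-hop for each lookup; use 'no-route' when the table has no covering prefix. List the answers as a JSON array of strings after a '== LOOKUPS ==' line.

Process each operation:
  add 185.189.0.0/16 -> H2 at depth 16
  del 185.189.0.0/16 (clear depth 16)
  add 185.0.0.0/8 -> H0 at depth 8
  add 155.53.228.0/28 -> H2 at depth 28
  add 185.0.0.0/8 -> H1 at depth 8
  lookup 155.53.228.0: bits 1001101100110101111001000000 walk d0:-→d1:-→d2:-→d3:-→d4:-→d5:-→d6:-→d7:-→d8:-→d9:-→d10:-→d11:-→d12:-→d13:-→d14:-→d15:-→d16:-→d17:-→d18:-→d19:-→d20:-→d21:-→d22:-→d23:-→d24:-→d25:-→d26:-→d27:-→d28:H2 -> H2
  lookup 121.99.222.215: bits ε walk d0:- -> no-route
  lookup 191.18.43.255: bits 10111 walk d0:-→d1:-→d2:-→d3:-→d4:-→d5:- -> no-route
  del 185.0.0.0/8 (clear depth 8)
  add 155.53.224.0/20 -> H2 at depth 20
  add 155.53.224.0/20 -> H0 at depth 20
  add 155.53.228.0/23 -> H1 at depth 23
  add 0.0.0.0/2 -> H1 at depth 2
  add 155.53.224.0/20 -> H0 at depth 20
  lookup 155.53.228.150: bits 100110110011010111100100 walk d0:-→d1:-→d2:-→d3:-→d4:-→d5:-→d6:-→d7:-→d8:-→d9:-→d10:-→d11:-→d12:-→d13:-→d14:-→d15:-→d16:-→d17:-→d18:-→d19:-→d20:H0→d21:-→d22:-→d23:H1→d24:- -> H1
  lookup 155.53.228.70: bits 1001101100110101111001000 walk d0:-→d1:-→d2:-→d3:-→d4:-→d5:-→d6:-→d7:-→d8:-→d9:-→d10:-→d11:-→d12:-→d13:-→d14:-→d15:-→d16:-→d17:-→d18:-→d19:-→d20:H0→d21:-→d22:-→d23:H1→d24:-→d25:- -> H1
  del 155.53.224.0/20 (clear depth 20)
  del 155.53.228.0/23 (clear depth 23)
  del 155.53.228.0/28 (clear depth 28)
  del 0.0.0.0/2 (clear depth 2)
  add 155.0.0.0/8 -> H0 at depth 8
  add 7.112.243.0/24 -> H2 at depth 24
  add 7.112.240.0/21 -> H1 at depth 21
  add 0.0.0.0/0 -> H0 at depth 0
  lookup 7.112.243.3: bits 000001110111000011110011 walk d0:H0→d1:-→d2:-→d3:-→d4:-→d5:-→d6:-→d7:-→d8:-→d9:-→d10:-→d11:-→d12:-→d13:-→d14:-→d15:-→d16:-→d17:-→d18:-→d19:-→d20:-→d21:H1→d22:-→d23:-→d24:H2 -> H2
  add 185.189.68.80/32 -> H1 at depth 32

== LOOKUPS ==
["H2","no-route","no-route","H1","H1","H2"]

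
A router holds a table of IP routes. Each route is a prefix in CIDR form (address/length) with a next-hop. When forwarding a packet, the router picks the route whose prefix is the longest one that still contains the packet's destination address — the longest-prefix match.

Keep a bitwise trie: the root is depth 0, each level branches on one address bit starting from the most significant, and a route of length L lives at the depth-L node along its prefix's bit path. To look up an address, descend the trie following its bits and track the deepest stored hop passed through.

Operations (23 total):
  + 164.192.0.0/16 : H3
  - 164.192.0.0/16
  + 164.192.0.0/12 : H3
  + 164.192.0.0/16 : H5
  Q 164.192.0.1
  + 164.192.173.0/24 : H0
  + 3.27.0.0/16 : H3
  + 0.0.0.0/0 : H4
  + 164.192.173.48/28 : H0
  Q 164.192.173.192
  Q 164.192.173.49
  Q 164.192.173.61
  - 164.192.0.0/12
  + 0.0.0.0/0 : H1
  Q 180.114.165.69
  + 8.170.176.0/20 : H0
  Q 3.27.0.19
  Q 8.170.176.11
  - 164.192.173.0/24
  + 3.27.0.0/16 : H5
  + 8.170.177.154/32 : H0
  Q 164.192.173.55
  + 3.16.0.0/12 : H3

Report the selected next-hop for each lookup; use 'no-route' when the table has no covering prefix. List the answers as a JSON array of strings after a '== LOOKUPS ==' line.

Apply in order:
  add 164.192.0.0/16 -> H3 at depth 16
  - 164.192.0.0/16 clear@16
  add 164.192.0.0/12 -> H3 at depth 12
  add 164.192.0.0/16 -> H5 at depth 16
  lookup 164.192.0.1: bits 1010010011000000 walk d0:-→d1:-→d2:-→d3:-→d4:-→d5:-→d6:-→d7:-→d8:-→d9:-→d10:-→d11:-→d12:H3→d13:-→d14:-→d15:-→d16:H5 -> H5
  add 164.192.173.0/24 -> H0 at depth 24
  add 3.27.0.0/16 -> H3 at depth 16
  add 0.0.0.0/0 -> H4 at depth 0
  add 164.192.173.48/28 -> H0 at depth 28
  lookup 164.192.173.192: bits 101001001100000010101101 walk d0:H4→d1:-→d2:-→d3:-→d4:-→d5:-→d6:-→d7:-→d8:-→d9:-→d10:-→d11:-→d12:H3→d13:-→d14:-→d15:-→d16:H5→d17:-→d18:-→d19:-→d20:-→d21:-→d22:-→d23:-→d24:H0 -> H0
  lookup 164.192.173.49: bits 1010010011000000101011010011 walk d0:H4→d1:-→d2:-→d3:-→d4:-→d5:-→d6:-→d7:-→d8:-→d9:-→d10:-→d11:-→d12:H3→d13:-→d14:-→d15:-→d16:H5→d17:-→d18:-→d19:-→d20:-→d21:-→d22:-→d23:-→d24:H0→d25:-→d26:-→d27:-→d28:H0 -> H0
  lookup 164.192.173.61: bits 1010010011000000101011010011 walk d0:H4→d1:-→d2:-→d3:-→d4:-→d5:-→d6:-→d7:-→d8:-→d9:-→d10:-→d11:-→d12:H3→d13:-→d14:-→d15:-→d16:H5→d17:-→d18:-→d19:-→d20:-→d21:-→d22:-→d23:-→d24:H0→d25:-→d26:-→d27:-→d28:H0 -> H0
  - 164.192.0.0/12 clear@12
  add 0.0.0.0/0 -> H1 at depth 0
  lookup 180.114.165.69: bits 101 walk d0:H1→d1:-→d2:-→d3:- -> H1
  add 8.170.176.0/20 -> H0 at depth 20
  lookup 3.27.0.19: bits 0000001100011011 walk d0:H1→d1:-→d2:-→d3:-→d4:-→d5:-→d6:-→d7:-→d8:-→d9:-→d10:-→d11:-→d12:-→d13:-→d14:-→d15:-→d16:H3 -> H3
  lookup 8.170.176.11: bits 00001000101010101011 walk d0:H1→d1:-→d2:-→d3:-→d4:-→d5:-→d6:-→d7:-→d8:-→d9:-→d10:-→d11:-→d12:-→d13:-→d14:-→d15:-→d16:-→d17:-→d18:-→d19:-→d20:H0 -> H0
  - 164.192.173.0/24 clear@24
  add 3.27.0.0/16 -> H5 at depth 16
  add 8.170.177.154/32 -> H0 at depth 32
  lookup 164.192.173.55: bits 1010010011000000101011010011 walk d0:H1→d1:-→d2:-→d3:-→d4:-→d5:-→d6:-→d7:-→d8:-→d9:-→d10:-→d11:-→d12:-→d13:-→d14:-→d15:-→d16:H5→d17:-→d18:-→d19:-→d20:-→d21:-→d22:-→d23:-→d24:-→d25:-→d26:-→d27:-→d28:H0 -> H0
  add 3.16.0.0/12 -> H3 at depth 12

== LOOKUPS ==
["H5","H0","H0","H0","H1","H3","H0","H0"]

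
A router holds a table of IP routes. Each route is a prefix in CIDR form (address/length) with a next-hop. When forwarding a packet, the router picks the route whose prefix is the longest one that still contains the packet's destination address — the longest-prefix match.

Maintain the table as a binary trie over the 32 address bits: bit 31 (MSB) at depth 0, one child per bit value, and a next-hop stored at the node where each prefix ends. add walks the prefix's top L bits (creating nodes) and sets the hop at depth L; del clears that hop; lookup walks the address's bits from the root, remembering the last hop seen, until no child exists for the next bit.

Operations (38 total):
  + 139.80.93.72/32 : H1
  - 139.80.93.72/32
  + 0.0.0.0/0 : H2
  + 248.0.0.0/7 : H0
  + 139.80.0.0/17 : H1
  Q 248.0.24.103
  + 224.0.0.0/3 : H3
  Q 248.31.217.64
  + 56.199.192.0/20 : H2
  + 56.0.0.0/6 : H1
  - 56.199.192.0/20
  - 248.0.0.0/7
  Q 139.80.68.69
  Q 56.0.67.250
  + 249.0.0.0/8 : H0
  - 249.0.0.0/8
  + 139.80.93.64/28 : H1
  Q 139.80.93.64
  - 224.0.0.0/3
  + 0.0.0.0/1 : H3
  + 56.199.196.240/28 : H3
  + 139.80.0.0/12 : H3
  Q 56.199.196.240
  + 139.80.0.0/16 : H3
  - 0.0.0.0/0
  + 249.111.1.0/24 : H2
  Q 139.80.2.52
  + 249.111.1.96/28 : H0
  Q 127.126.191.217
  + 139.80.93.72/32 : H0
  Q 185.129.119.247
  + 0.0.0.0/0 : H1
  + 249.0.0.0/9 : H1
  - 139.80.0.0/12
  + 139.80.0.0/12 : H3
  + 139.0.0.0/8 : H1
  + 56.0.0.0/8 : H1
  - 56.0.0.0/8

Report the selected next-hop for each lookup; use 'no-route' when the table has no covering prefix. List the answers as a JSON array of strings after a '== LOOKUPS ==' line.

Apply in order:
  add 139.80.93.72/32 -> H1 at depth 32
  del 139.80.93.72/32 (clear depth 32)
  add 0.0.0.0/0 -> H2 at depth 0
  add 248.0.0.0/7 -> H0 at depth 7
  add 139.80.0.0/17 -> H1 at depth 17
  lookup 248.0.24.103: bits 1111100 walk d0:H2→d1:-→d2:-→d3:-→d4:-→d5:-→d6:-→d7:H0 -> H0
  add 224.0.0.0/3 -> H3 at depth 3
  lookup 248.31.217.64: bits 1111100 walk d0:H2→d1:-→d2:-→d3:H3→d4:-→d5:-→d6:-→d7:H0 -> H0
  add 56.199.192.0/20 -> H2 at depth 20
  add 56.0.0.0/6 -> H1 at depth 6
  del 56.199.192.0/20 (clear depth 20)
  del 248.0.0.0/7 (clear depth 7)
  lookup 139.80.68.69: bits 1000101101010000010 walk d0:H2→d1:-→d2:-→d3:-→d4:-→d5:-→d6:-→d7:-→d8:-→d9:-→d10:-→d11:-→d12:-→d13:-→d14:-→d15:-→d16:-→d17:H1→d18:-→d19:- -> H1
  lookup 56.0.67.250: bits 00111000 walk d0:H2→d1:-→d2:-→d3:-→d4:-→d5:-→d6:H1→d7:-→d8:- -> H1
  add 249.0.0.0/8 -> H0 at depth 8
  del 249.0.0.0/8 (clear depth 8)
  add 139.80.93.64/28 -> H1 at depth 28
  lookup 139.80.93.64: bits 1000101101010000010111010100 walk d0:H2→d1:-→d2:-→d3:-→d4:-→d5:-→d6:-→d7:-→d8:-→d9:-→d10:-→d11:-→d12:-→d13:-→d14:-→d15:-→d16:-→d17:H1→d18:-→d19:-→d20:-→d21:-→d22:-→d23:-→d24:-→d25:-→d26:-→d27:-→d28:H1 -> H1
  del 224.0.0.0/3 (clear depth 3)
  add 0.0.0.0/1 -> H3 at depth 1
  add 56.199.196.240/28 -> H3 at depth 28
  add 139.80.0.0/12 -> H3 at depth 12
  lookup 56.199.196.240: bits 0011100011000111110001001111 walk d0:H2→d1:H3→d2:-→d3:-→d4:-→d5:-→d6:H1→d7:-→d8:-→d9:-→d10:-→d11:-→d12:-→d13:-→d14:-→d15:-→d16:-→d17:-→d18:-→d19:-→d20:-→d21:-→d22:-→d23:-→d24:-→d25:-→d26:-→d27:-→d28:H3 -> H3
  add 139.80.0.0/16 -> H3 at depth 16
  del 0.0.0.0/0 (clear depth 0)
  add 249.111.1.0/24 -> H2 at depth 24
  lookup 139.80.2.52: bits 10001011010100000 walk d0:-→d1:-→d2:-→d3:-→d4:-→d5:-→d6:-→d7:-→d8:-→d9:-→d10:-→d11:-→d12:H3→d13:-→d14:-→d15:-→d16:H3→d17:H1 -> H1
  add 249.111.1.96/28 -> H0 at depth 28
  lookup 127.126.191.217: bits 0 walk d0:-→d1:H3 -> H3
  add 139.80.93.72/32 -> H0 at depth 32
  lookup 185.129.119.247: bits 10 walk d0:-→d1:-→d2:- -> no-route
  add 0.0.0.0/0 -> H1 at depth 0
  add 249.0.0.0/9 -> H1 at depth 9
  del 139.80.0.0/12 (clear depth 12)
  add 139.80.0.0/12 -> H3 at depth 12
  add 139.0.0.0/8 -> H1 at depth 8
  add 56.0.0.0/8 -> H1 at depth 8
  del 56.0.0.0/8 (clear depth 8)

== LOOKUPS ==
["H0","H0","H1","H1","H1","H3","H1","H3","no-route"]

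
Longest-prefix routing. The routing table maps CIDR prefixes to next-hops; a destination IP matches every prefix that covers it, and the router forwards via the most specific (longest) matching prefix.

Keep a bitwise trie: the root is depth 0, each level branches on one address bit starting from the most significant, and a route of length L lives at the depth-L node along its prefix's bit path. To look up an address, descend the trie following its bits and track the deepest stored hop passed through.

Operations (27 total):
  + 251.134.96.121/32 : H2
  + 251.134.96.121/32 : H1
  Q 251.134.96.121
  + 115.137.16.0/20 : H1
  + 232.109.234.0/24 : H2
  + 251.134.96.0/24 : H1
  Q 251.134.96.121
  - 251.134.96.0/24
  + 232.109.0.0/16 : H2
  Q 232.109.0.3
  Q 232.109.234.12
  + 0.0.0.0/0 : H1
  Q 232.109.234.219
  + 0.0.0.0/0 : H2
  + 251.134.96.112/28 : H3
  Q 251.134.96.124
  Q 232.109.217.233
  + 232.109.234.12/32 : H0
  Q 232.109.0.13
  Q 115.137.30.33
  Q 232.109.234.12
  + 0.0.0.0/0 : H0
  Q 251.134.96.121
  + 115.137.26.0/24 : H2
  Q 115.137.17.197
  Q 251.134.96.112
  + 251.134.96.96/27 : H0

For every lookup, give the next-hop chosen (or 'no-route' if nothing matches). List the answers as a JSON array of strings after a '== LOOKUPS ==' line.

Process each operation:
  add 251.134.96.121/32 -> H2 at depth 32
  add 251.134.96.121/32 -> H1 at depth 32
  ? 251.134.96.121  path d0:-→d1:-→d2:-→d3:-→d4:-→d5:-→d6:-→d7:-→d8:-→d9:-→d10:-→d11:-→d12:-→d13:-→d14:-→d15:-→d16:-→d17:-→d18:-→d19:-→d20:-→d21:-→d22:-→d23:-→d24:-→d25:-→d26:-→d27:-→d28:-→d29:-→d30:-→d31:-→d32:H1  best=H1
  add 115.137.16.0/20 -> H1 at depth 20
  add 232.109.234.0/24 -> H2 at depth 24
  add 251.134.96.0/24 -> H1 at depth 24
  ? 251.134.96.121  path d0:-→d1:-→d2:-→d3:-→d4:-→d5:-→d6:-→d7:-→d8:-→d9:-→d10:-→d11:-→d12:-→d13:-→d14:-→d15:-→d16:-→d17:-→d18:-→d19:-→d20:-→d21:-→d22:-→d23:-→d24:H1→d25:-→d26:-→d27:-→d28:-→d29:-→d30:-→d31:-→d32:H1  best=H1
  del 251.134.96.0/24 (clear depth 24)
  add 232.109.0.0/16 -> H2 at depth 16
  ? 232.109.0.3  path d0:-→d1:-→d2:-→d3:-→d4:-→d5:-→d6:-→d7:-→d8:-→d9:-→d10:-→d11:-→d12:-→d13:-→d14:-→d15:-→d16:H2  best=H2
  ? 232.109.234.12  path d0:-→d1:-→d2:-→d3:-→d4:-→d5:-→d6:-→d7:-→d8:-→d9:-→d10:-→d11:-→d12:-→d13:-→d14:-→d15:-→d16:H2→d17:-→d18:-→d19:-→d20:-→d21:-→d22:-→d23:-→d24:H2  best=H2
  add 0.0.0.0/0 -> H1 at depth 0
  ? 232.109.234.219  path d0:H1→d1:-→d2:-→d3:-→d4:-→d5:-→d6:-→d7:-→d8:-→d9:-→d10:-→d11:-→d12:-→d13:-→d14:-→d15:-→d16:H2→d17:-→d18:-→d19:-→d20:-→d21:-→d22:-→d23:-→d24:H2  best=H2
  add 0.0.0.0/0 -> H2 at depth 0
  add 251.134.96.112/28 -> H3 at depth 28
  ? 251.134.96.124  path d0:H2→d1:-→d2:-→d3:-→d4:-→d5:-→d6:-→d7:-→d8:-→d9:-→d10:-→d11:-→d12:-→d13:-→d14:-→d15:-→d16:-→d17:-→d18:-→d19:-→d20:-→d21:-→d22:-→d23:-→d24:-→d25:-→d26:-→d27:-→d28:H3→d29:-  best=H3
  ? 232.109.217.233  path d0:H2→d1:-→d2:-→d3:-→d4:-→d5:-→d6:-→d7:-→d8:-→d9:-→d10:-→d11:-→d12:-→d13:-→d14:-→d15:-→d16:H2→d17:-→d18:-  best=H2
  add 232.109.234.12/32 -> H0 at depth 32
  ? 232.109.0.13  path d0:H2→d1:-→d2:-→d3:-→d4:-→d5:-→d6:-→d7:-→d8:-→d9:-→d10:-→d11:-→d12:-→d13:-→d14:-→d15:-→d16:H2  best=H2
  ? 115.137.30.33  path d0:H2→d1:-→d2:-→d3:-→d4:-→d5:-→d6:-→d7:-→d8:-→d9:-→d10:-→d11:-→d12:-→d13:-→d14:-→d15:-→d16:-→d17:-→d18:-→d19:-→d20:H1  best=H1
  ? 232.109.234.12  path d0:H2→d1:-→d2:-→d3:-→d4:-→d5:-→d6:-→d7:-→d8:-→d9:-→d10:-→d11:-→d12:-→d13:-→d14:-→d15:-→d16:H2→d17:-→d18:-→d19:-→d20:-→d21:-→d22:-→d23:-→d24:H2→d25:-→d26:-→d27:-→d28:-→d29:-→d30:-→d31:-→d32:H0  best=H0
  add 0.0.0.0/0 -> H0 at depth 0
  ? 251.134.96.121  path d0:H0→d1:-→d2:-→d3:-→d4:-→d5:-→d6:-→d7:-→d8:-→d9:-→d10:-→d11:-→d12:-→d13:-→d14:-→d15:-→d16:-→d17:-→d18:-→d19:-→d20:-→d21:-→d22:-→d23:-→d24:-→d25:-→d26:-→d27:-→d28:H3→d29:-→d30:-→d31:-→d32:H1  best=H1
  add 115.137.26.0/24 -> H2 at depth 24
  ? 115.137.17.197  path d0:H0→d1:-→d2:-→d3:-→d4:-→d5:-→d6:-→d7:-→d8:-→d9:-→d10:-→d11:-→d12:-→d13:-→d14:-→d15:-→d16:-→d17:-→d18:-→d19:-→d20:H1  best=H1
  ? 251.134.96.112  path d0:H0→d1:-→d2:-→d3:-→d4:-→d5:-→d6:-→d7:-→d8:-→d9:-→d10:-→d11:-→d12:-→d13:-→d14:-→d15:-→d16:-→d17:-→d18:-→d19:-→d20:-→d21:-→d22:-→d23:-→d24:-→d25:-→d26:-→d27:-→d28:H3  best=H3
  add 251.134.96.96/27 -> H0 at depth 27

== LOOKUPS ==
["H1","H1","H2","H2","H2","H3","H2","H2","H1","H0","H1","H1","H3"]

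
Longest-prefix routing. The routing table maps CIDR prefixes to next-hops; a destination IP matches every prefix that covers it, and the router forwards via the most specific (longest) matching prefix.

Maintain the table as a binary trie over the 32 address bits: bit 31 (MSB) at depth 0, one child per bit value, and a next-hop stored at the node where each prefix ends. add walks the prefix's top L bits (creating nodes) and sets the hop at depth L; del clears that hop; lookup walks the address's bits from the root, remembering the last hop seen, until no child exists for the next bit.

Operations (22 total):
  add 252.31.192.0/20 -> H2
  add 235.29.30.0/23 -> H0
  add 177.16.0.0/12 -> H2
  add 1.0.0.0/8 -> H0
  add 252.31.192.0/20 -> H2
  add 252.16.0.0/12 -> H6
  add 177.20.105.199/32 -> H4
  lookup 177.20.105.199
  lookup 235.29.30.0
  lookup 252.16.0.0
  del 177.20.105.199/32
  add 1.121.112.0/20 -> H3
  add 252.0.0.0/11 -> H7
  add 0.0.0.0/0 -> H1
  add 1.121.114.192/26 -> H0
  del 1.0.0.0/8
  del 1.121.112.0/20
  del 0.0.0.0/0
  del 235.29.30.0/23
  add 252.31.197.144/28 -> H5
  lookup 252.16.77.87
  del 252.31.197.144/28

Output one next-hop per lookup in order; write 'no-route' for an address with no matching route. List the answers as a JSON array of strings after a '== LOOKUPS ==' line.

Trace:
  add 252.31.192.0/20 -> H2 at depth 20
  add 235.29.30.0/23 -> H0 at depth 23
  add 177.16.0.0/12 -> H2 at depth 12
  add 1.0.0.0/8 -> H0 at depth 8
  add 252.31.192.0/20 -> H2 at depth 20
  add 252.16.0.0/12 -> H6 at depth 12
  add 177.20.105.199/32 -> H4 at depth 32
  ? 177.20.105.199  path d0:-→d1:-→d2:-→d3:-→d4:-→d5:-→d6:-→d7:-→d8:-→d9:-→d10:-→d11:-→d12:H2→d13:-→d14:-→d15:-→d16:-→d17:-→d18:-→d19:-→d20:-→d21:-→d22:-→d23:-→d24:-→d25:-→d26:-→d27:-→d28:-→d29:-→d30:-→d31:-→d32:H4  best=H4
  ? 235.29.30.0  path d0:-→d1:-→d2:-→d3:-→d4:-→d5:-→d6:-→d7:-→d8:-→d9:-→d10:-→d11:-→d12:-→d13:-→d14:-→d15:-→d16:-→d17:-→d18:-→d19:-→d20:-→d21:-→d22:-→d23:H0  best=H0
  ? 252.16.0.0  path d0:-→d1:-→d2:-→d3:-→d4:-→d5:-→d6:-→d7:-→d8:-→d9:-→d10:-→d11:-→d12:H6  best=H6
  del 177.20.105.199/32 (clear depth 32)
  add 1.121.112.0/20 -> H3 at depth 20
  add 252.0.0.0/11 -> H7 at depth 11
  add 0.0.0.0/0 -> H1 at depth 0
  add 1.121.114.192/26 -> H0 at depth 26
  del 1.0.0.0/8 (clear depth 8)
  del 1.121.112.0/20 (clear depth 20)
  del 0.0.0.0/0 (clear depth 0)
  del 235.29.30.0/23 (clear depth 23)
  add 252.31.197.144/28 -> H5 at depth 28
  ? 252.16.77.87  path d0:-→d1:-→d2:-→d3:-→d4:-→d5:-→d6:-→d7:-→d8:-→d9:-→d10:-→d11:H7→d12:H6  best=H6
  del 252.31.197.144/28 (clear depth 28)

== LOOKUPS ==
["H4","H0","H6","H6"]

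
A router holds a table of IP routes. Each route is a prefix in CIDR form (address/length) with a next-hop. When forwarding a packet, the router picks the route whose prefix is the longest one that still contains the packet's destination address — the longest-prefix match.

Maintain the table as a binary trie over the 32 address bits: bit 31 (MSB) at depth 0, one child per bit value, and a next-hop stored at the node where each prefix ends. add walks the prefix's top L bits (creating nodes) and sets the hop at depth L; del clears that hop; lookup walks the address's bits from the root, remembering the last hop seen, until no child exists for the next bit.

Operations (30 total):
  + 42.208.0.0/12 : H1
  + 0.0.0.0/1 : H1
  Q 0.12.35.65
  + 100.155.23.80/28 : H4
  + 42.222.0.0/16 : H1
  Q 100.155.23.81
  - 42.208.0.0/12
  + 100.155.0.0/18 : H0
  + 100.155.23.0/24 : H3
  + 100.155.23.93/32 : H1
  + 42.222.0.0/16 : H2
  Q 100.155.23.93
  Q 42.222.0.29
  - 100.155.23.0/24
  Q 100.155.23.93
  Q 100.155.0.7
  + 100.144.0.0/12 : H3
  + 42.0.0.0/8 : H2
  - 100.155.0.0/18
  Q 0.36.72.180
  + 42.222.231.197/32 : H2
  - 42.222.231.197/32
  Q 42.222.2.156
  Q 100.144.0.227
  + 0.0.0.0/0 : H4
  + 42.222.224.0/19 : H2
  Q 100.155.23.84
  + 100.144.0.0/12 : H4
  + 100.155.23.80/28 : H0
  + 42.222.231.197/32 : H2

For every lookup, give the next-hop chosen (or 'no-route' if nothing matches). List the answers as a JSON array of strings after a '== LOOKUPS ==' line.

Process each operation:
  + 42.208.0.0/12 (H1) depth=12
  + 0.0.0.0/1 (H1) depth=1
  lookup 0.12.35.65: bits 00 walk d0:-→d1:H1→d2:- -> H1
  + 100.155.23.80/28 (H4) depth=28
  + 42.222.0.0/16 (H1) depth=16
  lookup 100.155.23.81: bits 0110010010011011000101110101 walk d0:-→d1:H1→d2:-→d3:-→d4:-→d5:-→d6:-→d7:-→d8:-→d9:-→d10:-→d11:-→d12:-→d13:-→d14:-→d15:-→d16:-→d17:-→d18:-→d19:-→d20:-→d21:-→d22:-→d23:-→d24:-→d25:-→d26:-→d27:-→d28:H4 -> H4
  - 42.208.0.0/12 clear@12
  + 100.155.0.0/18 (H0) depth=18
  + 100.155.23.0/24 (H3) depth=24
  + 100.155.23.93/32 (H1) depth=32
  + 42.222.0.0/16 (H2) depth=16
  lookup 100.155.23.93: bits 01100100100110110001011101011101 walk d0:-→d1:H1→d2:-→d3:-→d4:-→d5:-→d6:-→d7:-→d8:-→d9:-→d10:-→d11:-→d12:-→d13:-→d14:-→d15:-→d16:-→d17:-→d18:H0→d19:-→d20:-→d21:-→d22:-→d23:-→d24:H3→d25:-→d26:-→d27:-→d28:H4→d29:-→d30:-→d31:-→d32:H1 -> H1
  lookup 42.222.0.29: bits 0010101011011110 walk d0:-→d1:H1→d2:-→d3:-→d4:-→d5:-→d6:-→d7:-→d8:-→d9:-→d10:-→d11:-→d12:-→d13:-→d14:-→d15:-→d16:H2 -> H2
  - 100.155.23.0/24 clear@24
  lookup 100.155.23.93: bits 01100100100110110001011101011101 walk d0:-→d1:H1→d2:-→d3:-→d4:-→d5:-→d6:-→d7:-→d8:-→d9:-→d10:-→d11:-→d12:-→d13:-→d14:-→d15:-→d16:-→d17:-→d18:H0→d19:-→d20:-→d21:-→d22:-→d23:-→d24:-→d25:-→d26:-→d27:-→d28:H4→d29:-→d30:-→d31:-→d32:H1 -> H1
  lookup 100.155.0.7: bits 0110010010011011000 walk d0:-→d1:H1→d2:-→d3:-→d4:-→d5:-→d6:-→d7:-→d8:-→d9:-→d10:-→d11:-→d12:-→d13:-→d14:-→d15:-→d16:-→d17:-→d18:H0→d19:- -> H0
  + 100.144.0.0/12 (H3) depth=12
  + 42.0.0.0/8 (H2) depth=8
  - 100.155.0.0/18 clear@18
  lookup 0.36.72.180: bits 00 walk d0:-→d1:H1→d2:- -> H1
  + 42.222.231.197/32 (H2) depth=32
  - 42.222.231.197/32 clear@32
  lookup 42.222.2.156: bits 0010101011011110 walk d0:-→d1:H1→d2:-→d3:-→d4:-→d5:-→d6:-→d7:-→d8:H2→d9:-→d10:-→d11:-→d12:-→d13:-→d14:-→d15:-→d16:H2 -> H2
  lookup 100.144.0.227: bits 011001001001 walk d0:-→d1:H1→d2:-→d3:-→d4:-→d5:-→d6:-→d7:-→d8:-→d9:-→d10:-→d11:-→d12:H3 -> H3
  + 0.0.0.0/0 (H4) depth=0
  + 42.222.224.0/19 (H2) depth=19
  lookup 100.155.23.84: bits 0110010010011011000101110101 walk d0:H4→d1:H1→d2:-→d3:-→d4:-→d5:-→d6:-→d7:-→d8:-→d9:-→d10:-→d11:-→d12:H3→d13:-→d14:-→d15:-→d16:-→d17:-→d18:-→d19:-→d20:-→d21:-→d22:-→d23:-→d24:-→d25:-→d26:-→d27:-→d28:H4 -> H4
  + 100.144.0.0/12 (H4) depth=12
  + 100.155.23.80/28 (H0) depth=28
  + 42.222.231.197/32 (H2) depth=32

== LOOKUPS ==
["H1","H4","H1","H2","H1","H0","H1","H2","H3","H4"]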